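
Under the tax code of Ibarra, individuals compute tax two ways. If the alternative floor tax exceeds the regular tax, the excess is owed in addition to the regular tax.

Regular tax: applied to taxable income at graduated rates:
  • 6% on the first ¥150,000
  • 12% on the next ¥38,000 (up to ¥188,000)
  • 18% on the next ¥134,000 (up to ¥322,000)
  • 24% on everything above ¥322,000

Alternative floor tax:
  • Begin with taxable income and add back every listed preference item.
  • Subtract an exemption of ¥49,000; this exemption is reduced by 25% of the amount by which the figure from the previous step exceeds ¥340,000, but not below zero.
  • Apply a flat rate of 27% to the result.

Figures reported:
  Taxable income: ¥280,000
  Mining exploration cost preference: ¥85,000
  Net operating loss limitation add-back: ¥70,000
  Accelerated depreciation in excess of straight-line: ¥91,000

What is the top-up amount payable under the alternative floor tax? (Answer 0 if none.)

¥111,225

Alternative floor tax:
  Adjusted income: ¥280,000 + ¥85,000 + ¥70,000 + ¥91,000 = ¥526,000
  Exemption: ¥49,000 − 25% × (¥526,000 − ¥340,000) = ¥49,000 − ¥46,500 = ¥2,500
  Base: ¥526,000 − ¥2,500 = ¥523,500
  ¥523,500 × 27% = ¥141,345

Regular tax:
  ¥150,000 × 6% = ¥9,000
  ¥38,000 × 12% = ¥4,560
  ¥92,000 × 18% = ¥16,560
  → ¥30,120

Excess of alternative floor tax over regular tax: ¥141,345 − ¥30,120 = ¥111,225.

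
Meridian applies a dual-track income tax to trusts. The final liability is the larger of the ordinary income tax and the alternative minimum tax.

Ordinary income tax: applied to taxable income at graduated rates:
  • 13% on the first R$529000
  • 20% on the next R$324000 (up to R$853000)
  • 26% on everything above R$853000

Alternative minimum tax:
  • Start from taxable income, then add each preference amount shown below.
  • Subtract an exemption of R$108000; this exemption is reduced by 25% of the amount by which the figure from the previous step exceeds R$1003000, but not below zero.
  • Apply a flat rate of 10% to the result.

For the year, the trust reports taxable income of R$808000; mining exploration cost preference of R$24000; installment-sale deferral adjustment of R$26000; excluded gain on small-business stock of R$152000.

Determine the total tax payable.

R$124570

Ordinary income tax:
  R$529000 × 13% = R$68770
  R$279000 × 20% = R$55800
  → R$124570

Alternative minimum tax:
  Adjusted income: R$808000 + R$24000 + R$26000 + R$152000 = R$1010000
  Exemption: R$108000 − 25% × (R$1010000 − R$1003000) = R$108000 − R$1750 = R$106250
  Base: R$1010000 − R$106250 = R$903750
  R$903750 × 10% = R$90375

R$124570 > R$90375, so the ordinary income tax governs.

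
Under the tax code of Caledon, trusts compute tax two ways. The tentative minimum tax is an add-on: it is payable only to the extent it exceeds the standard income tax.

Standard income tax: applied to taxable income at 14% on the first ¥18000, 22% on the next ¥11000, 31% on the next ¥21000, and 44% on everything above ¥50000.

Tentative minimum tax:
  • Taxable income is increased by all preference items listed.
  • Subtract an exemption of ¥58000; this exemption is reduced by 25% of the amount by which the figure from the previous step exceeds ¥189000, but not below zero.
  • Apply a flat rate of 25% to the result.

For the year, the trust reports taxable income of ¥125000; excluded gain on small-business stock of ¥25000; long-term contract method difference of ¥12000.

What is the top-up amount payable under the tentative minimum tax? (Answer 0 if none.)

¥0

Standard income tax:
  ¥18000 × 14% = ¥2520
  ¥11000 × 22% = ¥2420
  ¥21000 × 31% = ¥6510
  ¥75000 × 44% = ¥33000
  → ¥44450

Tentative minimum tax:
  Adjusted income: ¥125000 + ¥25000 + ¥12000 = ¥162000
  Exemption: ¥162000 ≤ ¥189000, so full ¥58000 applies
  Base: ¥162000 − ¥58000 = ¥104000
  ¥104000 × 25% = ¥26000

¥26000 ≤ ¥44450, so no add-on is due.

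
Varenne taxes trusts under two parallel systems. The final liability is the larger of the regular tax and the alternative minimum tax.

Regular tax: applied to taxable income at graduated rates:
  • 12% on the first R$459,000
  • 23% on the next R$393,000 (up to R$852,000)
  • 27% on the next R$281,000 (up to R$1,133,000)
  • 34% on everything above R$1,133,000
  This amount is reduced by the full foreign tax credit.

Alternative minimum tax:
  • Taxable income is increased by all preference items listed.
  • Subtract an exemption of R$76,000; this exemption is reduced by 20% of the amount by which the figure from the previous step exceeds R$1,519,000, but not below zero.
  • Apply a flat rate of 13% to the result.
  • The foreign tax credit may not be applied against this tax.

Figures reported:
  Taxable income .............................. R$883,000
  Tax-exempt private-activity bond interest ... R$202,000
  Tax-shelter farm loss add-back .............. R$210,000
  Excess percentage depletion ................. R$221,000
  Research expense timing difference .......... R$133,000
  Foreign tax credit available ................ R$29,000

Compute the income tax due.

Alternative minimum tax:
  Adjusted income: R$883,000 + R$202,000 + R$210,000 + R$221,000 + R$133,000 = R$1,649,000
  Exemption: R$76,000 − 20% × (R$1,649,000 − R$1,519,000) = R$76,000 − R$26,000 = R$50,000
  Base: R$1,649,000 − R$50,000 = R$1,599,000
  R$1,599,000 × 13% = R$207,870

Regular tax:
  R$459,000 × 12% = R$55,080
  R$393,000 × 23% = R$90,390
  R$31,000 × 27% = R$8,370
  → R$153,840
  Less foreign tax credit R$29,000 → R$124,840

R$207,870 > R$124,840, so the alternative minimum tax is the binding amount.

R$207,870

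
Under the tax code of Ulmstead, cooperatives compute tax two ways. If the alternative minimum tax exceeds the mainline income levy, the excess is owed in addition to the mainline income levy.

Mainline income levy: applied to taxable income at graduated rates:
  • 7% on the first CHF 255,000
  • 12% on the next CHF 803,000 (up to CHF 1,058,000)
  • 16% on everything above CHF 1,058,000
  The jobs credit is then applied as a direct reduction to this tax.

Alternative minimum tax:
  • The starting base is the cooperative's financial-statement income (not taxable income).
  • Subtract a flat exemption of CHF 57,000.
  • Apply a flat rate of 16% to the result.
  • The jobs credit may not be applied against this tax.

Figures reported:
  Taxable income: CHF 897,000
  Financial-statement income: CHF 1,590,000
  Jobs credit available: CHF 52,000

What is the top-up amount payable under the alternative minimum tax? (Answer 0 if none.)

CHF 202,390

Mainline income levy:
  CHF 255,000 × 7% = CHF 17,850
  CHF 642,000 × 12% = CHF 77,040
  → CHF 94,890
  Less jobs credit CHF 52,000 → CHF 42,890

Alternative minimum tax:
  Base (financial-statement income): CHF 1,590,000
  Less exemption CHF 57,000 → base CHF 1,533,000
  CHF 1,533,000 × 16% = CHF 245,280

Excess of alternative minimum tax over mainline income levy: CHF 245,280 − CHF 42,890 = CHF 202,390.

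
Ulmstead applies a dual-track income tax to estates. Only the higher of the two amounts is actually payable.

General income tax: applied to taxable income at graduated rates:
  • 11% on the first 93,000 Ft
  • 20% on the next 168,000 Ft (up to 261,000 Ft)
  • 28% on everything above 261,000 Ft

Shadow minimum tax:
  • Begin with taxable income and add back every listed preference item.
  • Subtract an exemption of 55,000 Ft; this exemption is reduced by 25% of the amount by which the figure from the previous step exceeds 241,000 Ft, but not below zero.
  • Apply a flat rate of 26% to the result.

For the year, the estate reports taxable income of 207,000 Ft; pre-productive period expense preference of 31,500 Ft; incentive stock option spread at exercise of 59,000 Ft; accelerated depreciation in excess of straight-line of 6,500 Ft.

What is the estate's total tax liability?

General income tax:
  93,000 Ft × 11% = 10,230 Ft
  114,000 Ft × 20% = 22,800 Ft
  → 33,030 Ft

Shadow minimum tax:
  Adjusted income: 207,000 Ft + 31,500 Ft + 59,000 Ft + 6,500 Ft = 304,000 Ft
  Exemption: 55,000 Ft − 25% × (304,000 Ft − 241,000 Ft) = 55,000 Ft − 15,750 Ft = 39,250 Ft
  Base: 304,000 Ft − 39,250 Ft = 264,750 Ft
  264,750 Ft × 26% = 68,835 Ft

68,835 Ft > 33,030 Ft, so the shadow minimum tax is the binding amount.

68,835 Ft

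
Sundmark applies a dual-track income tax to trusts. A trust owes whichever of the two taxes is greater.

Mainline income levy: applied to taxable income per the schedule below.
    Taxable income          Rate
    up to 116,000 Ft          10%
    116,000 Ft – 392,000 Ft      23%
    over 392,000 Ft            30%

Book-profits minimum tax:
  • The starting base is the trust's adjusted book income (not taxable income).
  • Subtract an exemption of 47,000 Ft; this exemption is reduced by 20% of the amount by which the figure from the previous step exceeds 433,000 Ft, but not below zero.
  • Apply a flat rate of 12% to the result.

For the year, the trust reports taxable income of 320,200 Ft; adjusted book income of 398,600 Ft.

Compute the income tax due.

Mainline income levy:
  116,000 Ft × 10% = 11,600 Ft
  204,200 Ft × 23% = 46,966 Ft
  → 58,566 Ft

Book-profits minimum tax:
  Base (adjusted book income): 398,600 Ft
  Exemption: 398,600 Ft ≤ 433,000 Ft, so full 47,000 Ft applies
  Base: 398,600 Ft − 47,000 Ft = 351,600 Ft
  351,600 Ft × 12% = 42,192 Ft

58,566 Ft > 42,192 Ft, so the mainline income levy governs.

58,566 Ft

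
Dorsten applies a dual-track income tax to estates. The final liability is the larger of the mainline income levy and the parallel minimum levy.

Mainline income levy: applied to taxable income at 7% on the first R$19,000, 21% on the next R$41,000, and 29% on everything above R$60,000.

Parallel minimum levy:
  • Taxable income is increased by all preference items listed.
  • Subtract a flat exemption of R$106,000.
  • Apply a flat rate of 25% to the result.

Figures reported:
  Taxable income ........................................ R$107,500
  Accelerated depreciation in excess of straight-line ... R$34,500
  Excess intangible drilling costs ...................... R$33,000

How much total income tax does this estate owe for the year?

R$23,715

Mainline income levy:
  R$19,000 × 7% = R$1,330
  R$41,000 × 21% = R$8,610
  R$47,500 × 29% = R$13,775
  → R$23,715

Parallel minimum levy:
  Adjusted income: R$107,500 + R$34,500 + R$33,000 = R$175,000
  Less exemption R$106,000 → base R$69,000
  R$69,000 × 25% = R$17,250

R$23,715 > R$17,250, so the mainline income levy governs.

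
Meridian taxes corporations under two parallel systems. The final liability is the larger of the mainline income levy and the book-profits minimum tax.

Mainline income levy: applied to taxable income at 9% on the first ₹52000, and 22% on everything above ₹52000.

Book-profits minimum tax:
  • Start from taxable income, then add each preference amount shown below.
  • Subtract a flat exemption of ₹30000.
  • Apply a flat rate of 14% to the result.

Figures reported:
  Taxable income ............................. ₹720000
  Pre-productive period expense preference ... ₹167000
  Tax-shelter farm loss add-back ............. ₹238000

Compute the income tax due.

Book-profits minimum tax:
  Adjusted income: ₹720000 + ₹167000 + ₹238000 = ₹1125000
  Less exemption ₹30000 → base ₹1095000
  ₹1095000 × 14% = ₹153300

Mainline income levy:
  ₹52000 × 9% = ₹4680
  ₹668000 × 22% = ₹146960
  → ₹151640

₹153300 > ₹151640, so the book-profits minimum tax is the binding amount.

₹153300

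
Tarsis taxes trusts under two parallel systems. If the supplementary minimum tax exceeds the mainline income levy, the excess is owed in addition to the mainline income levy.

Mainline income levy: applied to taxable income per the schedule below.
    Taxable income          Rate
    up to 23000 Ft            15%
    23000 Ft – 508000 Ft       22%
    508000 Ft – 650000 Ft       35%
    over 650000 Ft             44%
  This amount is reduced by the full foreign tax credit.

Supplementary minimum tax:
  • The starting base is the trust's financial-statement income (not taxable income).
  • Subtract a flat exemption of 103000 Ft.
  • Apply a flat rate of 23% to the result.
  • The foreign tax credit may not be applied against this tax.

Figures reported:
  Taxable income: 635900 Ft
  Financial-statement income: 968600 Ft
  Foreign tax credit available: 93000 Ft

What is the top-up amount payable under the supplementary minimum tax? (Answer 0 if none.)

Mainline income levy:
  23000 Ft × 15% = 3450 Ft
  485000 Ft × 22% = 106700 Ft
  127900 Ft × 35% = 44765 Ft
  → 154915 Ft
  Less foreign tax credit 93000 Ft → 61915 Ft

Supplementary minimum tax:
  Base (financial-statement income): 968600 Ft
  Less exemption 103000 Ft → base 865600 Ft
  865600 Ft × 23% = 199088 Ft

Excess of supplementary minimum tax over mainline income levy: 199088 Ft − 61915 Ft = 137173 Ft.

137173 Ft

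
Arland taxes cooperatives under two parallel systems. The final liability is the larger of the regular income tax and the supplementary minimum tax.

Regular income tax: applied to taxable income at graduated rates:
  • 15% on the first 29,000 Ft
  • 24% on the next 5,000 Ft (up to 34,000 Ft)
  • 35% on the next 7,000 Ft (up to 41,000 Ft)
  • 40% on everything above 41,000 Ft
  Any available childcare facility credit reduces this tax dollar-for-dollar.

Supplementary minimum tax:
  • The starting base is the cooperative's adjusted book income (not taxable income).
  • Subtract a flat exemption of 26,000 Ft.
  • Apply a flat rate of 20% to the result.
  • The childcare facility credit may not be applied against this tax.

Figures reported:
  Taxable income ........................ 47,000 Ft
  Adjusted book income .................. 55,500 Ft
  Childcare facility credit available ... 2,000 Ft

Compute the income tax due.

Regular income tax:
  29,000 Ft × 15% = 4,350 Ft
  5,000 Ft × 24% = 1,200 Ft
  7,000 Ft × 35% = 2,450 Ft
  6,000 Ft × 40% = 2,400 Ft
  → 10,400 Ft
  Less childcare facility credit 2,000 Ft → 8,400 Ft

Supplementary minimum tax:
  Base (adjusted book income): 55,500 Ft
  Less exemption 26,000 Ft → base 29,500 Ft
  29,500 Ft × 20% = 5,900 Ft

8,400 Ft > 5,900 Ft, so the regular income tax governs.

8,400 Ft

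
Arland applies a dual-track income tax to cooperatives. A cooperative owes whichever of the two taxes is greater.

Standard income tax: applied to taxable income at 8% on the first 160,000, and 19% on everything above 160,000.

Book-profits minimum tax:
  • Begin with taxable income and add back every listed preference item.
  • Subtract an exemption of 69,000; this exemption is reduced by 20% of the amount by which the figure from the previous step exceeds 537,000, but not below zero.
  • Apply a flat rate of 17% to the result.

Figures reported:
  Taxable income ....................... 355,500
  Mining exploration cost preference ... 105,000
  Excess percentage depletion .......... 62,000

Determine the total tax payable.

Standard income tax:
  160,000 × 8% = 12,800
  195,500 × 19% = 37,145
  → 49,945

Book-profits minimum tax:
  Adjusted income: 355,500 + 105,000 + 62,000 = 522,500
  Exemption: 522,500 ≤ 537,000, so full 69,000 applies
  Base: 522,500 − 69,000 = 453,500
  453,500 × 17% = 77,095

77,095 > 49,945, so the book-profits minimum tax is the binding amount.

77,095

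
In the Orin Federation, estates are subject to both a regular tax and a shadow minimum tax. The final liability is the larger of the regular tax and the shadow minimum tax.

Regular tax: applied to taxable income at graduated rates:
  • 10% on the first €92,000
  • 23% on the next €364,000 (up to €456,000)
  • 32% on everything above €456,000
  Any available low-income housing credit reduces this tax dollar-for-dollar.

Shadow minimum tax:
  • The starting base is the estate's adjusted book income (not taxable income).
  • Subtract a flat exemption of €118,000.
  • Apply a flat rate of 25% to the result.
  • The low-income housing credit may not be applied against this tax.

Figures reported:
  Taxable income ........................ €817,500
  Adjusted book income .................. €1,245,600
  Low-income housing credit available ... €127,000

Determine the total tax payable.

€281,900

Shadow minimum tax:
  Base (adjusted book income): €1,245,600
  Less exemption €118,000 → base €1,127,600
  €1,127,600 × 25% = €281,900

Regular tax:
  €92,000 × 10% = €9,200
  €364,000 × 23% = €83,720
  €361,500 × 32% = €115,680
  → €208,600
  Less low-income housing credit €127,000 → €81,600

€281,900 > €81,600, so the shadow minimum tax is the binding amount.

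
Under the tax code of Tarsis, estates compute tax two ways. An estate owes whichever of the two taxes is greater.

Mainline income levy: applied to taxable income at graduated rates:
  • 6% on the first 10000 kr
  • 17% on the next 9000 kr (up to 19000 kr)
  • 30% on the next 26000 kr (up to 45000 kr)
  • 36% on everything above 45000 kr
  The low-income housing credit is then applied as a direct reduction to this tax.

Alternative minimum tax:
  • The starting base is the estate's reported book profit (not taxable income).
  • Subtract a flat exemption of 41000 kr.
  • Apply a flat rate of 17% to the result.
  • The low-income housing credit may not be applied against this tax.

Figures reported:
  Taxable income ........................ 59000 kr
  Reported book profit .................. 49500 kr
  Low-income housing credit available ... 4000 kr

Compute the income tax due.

10970 kr

Mainline income levy:
  10000 kr × 6% = 600 kr
  9000 kr × 17% = 1530 kr
  26000 kr × 30% = 7800 kr
  14000 kr × 36% = 5040 kr
  → 14970 kr
  Less low-income housing credit 4000 kr → 10970 kr

Alternative minimum tax:
  Base (reported book profit): 49500 kr
  Less exemption 41000 kr → base 8500 kr
  8500 kr × 17% = 1445 kr

10970 kr > 1445 kr, so the mainline income levy governs.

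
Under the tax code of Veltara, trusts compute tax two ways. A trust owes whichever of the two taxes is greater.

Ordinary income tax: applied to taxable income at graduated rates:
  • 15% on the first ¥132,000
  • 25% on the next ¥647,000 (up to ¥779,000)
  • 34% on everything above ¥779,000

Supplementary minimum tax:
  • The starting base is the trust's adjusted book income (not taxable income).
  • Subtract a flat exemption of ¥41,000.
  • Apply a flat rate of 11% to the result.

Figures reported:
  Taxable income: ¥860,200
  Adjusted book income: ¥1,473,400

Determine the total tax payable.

¥209,158

Supplementary minimum tax:
  Base (adjusted book income): ¥1,473,400
  Less exemption ¥41,000 → base ¥1,432,400
  ¥1,432,400 × 11% = ¥157,564

Ordinary income tax:
  ¥132,000 × 15% = ¥19,800
  ¥647,000 × 25% = ¥161,750
  ¥81,200 × 34% = ¥27,608
  → ¥209,158

¥209,158 > ¥157,564, so the ordinary income tax governs.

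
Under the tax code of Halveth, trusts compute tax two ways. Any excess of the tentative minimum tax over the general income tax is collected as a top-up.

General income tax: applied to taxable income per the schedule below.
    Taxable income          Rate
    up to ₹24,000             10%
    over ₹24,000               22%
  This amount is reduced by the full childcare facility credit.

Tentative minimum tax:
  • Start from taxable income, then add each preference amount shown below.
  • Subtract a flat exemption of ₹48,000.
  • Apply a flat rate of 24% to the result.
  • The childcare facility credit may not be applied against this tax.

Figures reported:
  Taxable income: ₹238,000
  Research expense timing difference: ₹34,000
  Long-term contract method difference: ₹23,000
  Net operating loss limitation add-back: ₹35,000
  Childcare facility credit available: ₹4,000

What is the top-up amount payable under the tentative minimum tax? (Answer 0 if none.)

₹22,200

General income tax:
  ₹24,000 × 10% = ₹2,400
  ₹214,000 × 22% = ₹47,080
  → ₹49,480
  Less childcare facility credit ₹4,000 → ₹45,480

Tentative minimum tax:
  Adjusted income: ₹238,000 + ₹34,000 + ₹23,000 + ₹35,000 = ₹330,000
  Less exemption ₹48,000 → base ₹282,000
  ₹282,000 × 24% = ₹67,680

Excess of tentative minimum tax over general income tax: ₹67,680 − ₹45,480 = ₹22,200.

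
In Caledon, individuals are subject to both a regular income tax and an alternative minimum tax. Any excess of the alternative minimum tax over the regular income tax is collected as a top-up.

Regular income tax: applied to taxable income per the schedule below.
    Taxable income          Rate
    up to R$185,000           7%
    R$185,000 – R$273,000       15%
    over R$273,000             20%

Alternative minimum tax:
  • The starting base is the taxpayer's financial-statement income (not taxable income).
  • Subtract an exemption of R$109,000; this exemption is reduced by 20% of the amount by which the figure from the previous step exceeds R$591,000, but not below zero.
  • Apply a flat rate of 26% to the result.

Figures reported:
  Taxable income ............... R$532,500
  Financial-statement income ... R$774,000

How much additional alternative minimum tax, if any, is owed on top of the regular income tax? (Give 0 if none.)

R$104,366

Alternative minimum tax:
  Base (financial-statement income): R$774,000
  Exemption: R$109,000 − 20% × (R$774,000 − R$591,000) = R$109,000 − R$36,600 = R$72,400
  Base: R$774,000 − R$72,400 = R$701,600
  R$701,600 × 26% = R$182,416

Regular income tax:
  R$185,000 × 7% = R$12,950
  R$88,000 × 15% = R$13,200
  R$259,500 × 20% = R$51,900
  → R$78,050

Excess of alternative minimum tax over regular income tax: R$182,416 − R$78,050 = R$104,366.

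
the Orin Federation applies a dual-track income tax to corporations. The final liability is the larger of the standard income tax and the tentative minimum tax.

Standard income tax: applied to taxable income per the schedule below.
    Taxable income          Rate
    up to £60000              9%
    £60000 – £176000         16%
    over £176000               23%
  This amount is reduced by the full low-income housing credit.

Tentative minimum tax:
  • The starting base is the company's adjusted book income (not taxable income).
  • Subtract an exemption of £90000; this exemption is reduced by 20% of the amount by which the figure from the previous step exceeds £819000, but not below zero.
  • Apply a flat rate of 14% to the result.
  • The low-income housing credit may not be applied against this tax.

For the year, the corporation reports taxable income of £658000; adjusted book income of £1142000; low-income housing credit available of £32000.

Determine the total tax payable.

£156324

Standard income tax:
  £60000 × 9% = £5400
  £116000 × 16% = £18560
  £482000 × 23% = £110860
  → £134820
  Less low-income housing credit £32000 → £102820

Tentative minimum tax:
  Base (adjusted book income): £1142000
  Exemption: £90000 − 20% × (£1142000 − £819000) = £90000 − £64600 = £25400
  Base: £1142000 − £25400 = £1116600
  £1116600 × 14% = £156324

£156324 > £102820, so the tentative minimum tax is the binding amount.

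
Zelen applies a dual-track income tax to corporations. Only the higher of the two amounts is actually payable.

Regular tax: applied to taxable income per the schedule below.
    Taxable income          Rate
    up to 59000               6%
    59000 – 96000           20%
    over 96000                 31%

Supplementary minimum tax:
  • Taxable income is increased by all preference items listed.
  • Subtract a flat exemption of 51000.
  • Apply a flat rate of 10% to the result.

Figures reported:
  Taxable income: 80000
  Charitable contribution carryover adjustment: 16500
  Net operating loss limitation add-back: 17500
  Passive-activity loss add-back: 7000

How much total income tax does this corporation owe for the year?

7740

Regular tax:
  59000 × 6% = 3540
  21000 × 20% = 4200
  → 7740

Supplementary minimum tax:
  Adjusted income: 80000 + 16500 + 17500 + 7000 = 121000
  Less exemption 51000 → base 70000
  70000 × 10% = 7000

7740 > 7000, so the regular tax governs.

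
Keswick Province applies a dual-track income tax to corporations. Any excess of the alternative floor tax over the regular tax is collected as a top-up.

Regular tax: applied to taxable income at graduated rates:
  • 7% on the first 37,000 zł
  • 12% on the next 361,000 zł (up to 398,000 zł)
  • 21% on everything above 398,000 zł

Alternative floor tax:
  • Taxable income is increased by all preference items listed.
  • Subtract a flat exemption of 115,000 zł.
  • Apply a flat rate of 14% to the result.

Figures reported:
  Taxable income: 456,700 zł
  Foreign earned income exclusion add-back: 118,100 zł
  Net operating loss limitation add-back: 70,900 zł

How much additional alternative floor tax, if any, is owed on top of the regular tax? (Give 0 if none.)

Regular tax:
  37,000 zł × 7% = 2,590 zł
  361,000 zł × 12% = 43,320 zł
  58,700 zł × 21% = 12,327 zł
  → 58,237 zł

Alternative floor tax:
  Adjusted income: 456,700 zł + 118,100 zł + 70,900 zł = 645,700 zł
  Less exemption 115,000 zł → base 530,700 zł
  530,700 zł × 14% = 74,298 zł

Excess of alternative floor tax over regular tax: 74,298 zł − 58,237 zł = 16,061 zł.

16,061 zł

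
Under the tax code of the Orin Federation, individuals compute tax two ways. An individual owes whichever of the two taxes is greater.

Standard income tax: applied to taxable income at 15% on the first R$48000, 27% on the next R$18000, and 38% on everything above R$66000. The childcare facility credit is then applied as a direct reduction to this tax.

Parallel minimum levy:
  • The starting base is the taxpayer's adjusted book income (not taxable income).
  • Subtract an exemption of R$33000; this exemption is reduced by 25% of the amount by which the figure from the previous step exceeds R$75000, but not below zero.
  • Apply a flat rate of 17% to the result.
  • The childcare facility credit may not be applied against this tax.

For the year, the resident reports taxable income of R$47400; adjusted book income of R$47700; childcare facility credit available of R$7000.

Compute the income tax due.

R$2499

Standard income tax:
  R$47400 × 15% = R$7110
  Less childcare facility credit R$7000 → R$110

Parallel minimum levy:
  Base (adjusted book income): R$47700
  Exemption: R$47700 ≤ R$75000, so full R$33000 applies
  Base: R$47700 − R$33000 = R$14700
  R$14700 × 17% = R$2499

R$2499 > R$110, so the parallel minimum levy is the binding amount.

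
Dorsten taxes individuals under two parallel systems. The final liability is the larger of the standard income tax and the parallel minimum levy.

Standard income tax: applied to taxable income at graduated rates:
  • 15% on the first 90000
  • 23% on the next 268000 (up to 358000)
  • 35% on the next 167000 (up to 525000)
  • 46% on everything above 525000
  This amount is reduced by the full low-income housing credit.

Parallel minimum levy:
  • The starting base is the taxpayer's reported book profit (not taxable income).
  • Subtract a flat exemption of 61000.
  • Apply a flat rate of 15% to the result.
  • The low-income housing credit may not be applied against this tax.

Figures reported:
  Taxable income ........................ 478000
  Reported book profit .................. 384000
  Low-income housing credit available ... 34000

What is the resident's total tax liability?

Parallel minimum levy:
  Base (reported book profit): 384000
  Less exemption 61000 → base 323000
  323000 × 15% = 48450

Standard income tax:
  90000 × 15% = 13500
  268000 × 23% = 61640
  120000 × 35% = 42000
  → 117140
  Less low-income housing credit 34000 → 83140

83140 > 48450, so the standard income tax governs.

83140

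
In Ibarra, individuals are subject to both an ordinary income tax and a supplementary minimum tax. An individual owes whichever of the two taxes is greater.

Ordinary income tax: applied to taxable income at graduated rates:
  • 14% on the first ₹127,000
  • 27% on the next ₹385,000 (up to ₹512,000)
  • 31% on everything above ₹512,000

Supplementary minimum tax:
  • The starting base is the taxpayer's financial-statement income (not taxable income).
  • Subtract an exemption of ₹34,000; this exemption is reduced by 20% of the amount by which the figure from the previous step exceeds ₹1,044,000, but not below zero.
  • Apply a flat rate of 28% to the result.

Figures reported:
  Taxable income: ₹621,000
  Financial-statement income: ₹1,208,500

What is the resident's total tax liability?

₹338,072

Ordinary income tax:
  ₹127,000 × 14% = ₹17,780
  ₹385,000 × 27% = ₹103,950
  ₹109,000 × 31% = ₹33,790
  → ₹155,520

Supplementary minimum tax:
  Base (financial-statement income): ₹1,208,500
  Exemption: ₹34,000 − 20% × (₹1,208,500 − ₹1,044,000) = ₹34,000 − ₹32,900 = ₹1,100
  Base: ₹1,208,500 − ₹1,100 = ₹1,207,400
  ₹1,207,400 × 28% = ₹338,072

₹338,072 > ₹155,520, so the supplementary minimum tax is the binding amount.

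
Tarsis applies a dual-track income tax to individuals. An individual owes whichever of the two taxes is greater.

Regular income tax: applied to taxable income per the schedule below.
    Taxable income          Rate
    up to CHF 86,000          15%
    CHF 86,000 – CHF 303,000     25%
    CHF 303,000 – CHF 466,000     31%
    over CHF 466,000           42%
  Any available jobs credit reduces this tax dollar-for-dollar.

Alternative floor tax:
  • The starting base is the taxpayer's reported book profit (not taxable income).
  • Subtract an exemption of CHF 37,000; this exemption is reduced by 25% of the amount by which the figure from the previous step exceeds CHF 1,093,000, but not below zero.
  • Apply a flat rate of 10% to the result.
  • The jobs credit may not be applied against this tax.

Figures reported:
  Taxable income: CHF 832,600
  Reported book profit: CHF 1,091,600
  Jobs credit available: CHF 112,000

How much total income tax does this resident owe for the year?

Regular income tax:
  CHF 86,000 × 15% = CHF 12,900
  CHF 217,000 × 25% = CHF 54,250
  CHF 163,000 × 31% = CHF 50,530
  CHF 366,600 × 42% = CHF 153,972
  → CHF 271,652
  Less jobs credit CHF 112,000 → CHF 159,652

Alternative floor tax:
  Base (reported book profit): CHF 1,091,600
  Exemption: CHF 1,091,600 ≤ CHF 1,093,000, so full CHF 37,000 applies
  Base: CHF 1,091,600 − CHF 37,000 = CHF 1,054,600
  CHF 1,054,600 × 10% = CHF 105,460

CHF 159,652 > CHF 105,460, so the regular income tax governs.

CHF 159,652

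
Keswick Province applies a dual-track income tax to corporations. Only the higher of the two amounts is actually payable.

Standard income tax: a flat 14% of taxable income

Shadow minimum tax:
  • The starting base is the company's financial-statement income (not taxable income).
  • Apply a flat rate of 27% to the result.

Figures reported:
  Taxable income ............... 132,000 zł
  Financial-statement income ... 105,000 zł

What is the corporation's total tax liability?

28,350 zł

Shadow minimum tax:
  Base (financial-statement income): 105,000 zł
  105,000 zł × 27% = 28,350 zł

Standard income tax:
  132,000 zł × 14% = 18,480 zł

28,350 zł > 18,480 zł, so the shadow minimum tax is the binding amount.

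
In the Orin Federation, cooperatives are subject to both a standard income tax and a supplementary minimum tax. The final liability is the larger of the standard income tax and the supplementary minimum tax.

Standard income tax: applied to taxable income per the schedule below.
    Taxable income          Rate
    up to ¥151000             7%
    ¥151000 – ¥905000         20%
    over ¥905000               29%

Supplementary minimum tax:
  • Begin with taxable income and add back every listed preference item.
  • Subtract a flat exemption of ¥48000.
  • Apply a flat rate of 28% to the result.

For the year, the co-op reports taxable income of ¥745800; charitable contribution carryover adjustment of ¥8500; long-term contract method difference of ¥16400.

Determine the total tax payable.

Standard income tax:
  ¥151000 × 7% = ¥10570
  ¥594800 × 20% = ¥118960
  → ¥129530

Supplementary minimum tax:
  Adjusted income: ¥745800 + ¥8500 + ¥16400 = ¥770700
  Less exemption ¥48000 → base ¥722700
  ¥722700 × 28% = ¥202356

¥202356 > ¥129530, so the supplementary minimum tax is the binding amount.

¥202356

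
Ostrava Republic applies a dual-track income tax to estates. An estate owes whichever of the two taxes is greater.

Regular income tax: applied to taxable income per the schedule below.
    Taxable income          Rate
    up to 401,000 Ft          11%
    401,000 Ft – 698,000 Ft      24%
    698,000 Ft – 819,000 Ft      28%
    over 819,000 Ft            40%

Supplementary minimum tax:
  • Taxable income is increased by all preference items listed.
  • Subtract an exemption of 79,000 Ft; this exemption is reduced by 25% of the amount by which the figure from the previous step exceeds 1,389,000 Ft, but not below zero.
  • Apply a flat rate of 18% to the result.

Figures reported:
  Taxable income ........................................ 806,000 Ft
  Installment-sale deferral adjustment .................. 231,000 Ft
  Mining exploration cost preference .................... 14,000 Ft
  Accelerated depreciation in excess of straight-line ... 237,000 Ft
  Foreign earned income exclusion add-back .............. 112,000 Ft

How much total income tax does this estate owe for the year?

Regular income tax:
  401,000 Ft × 11% = 44,110 Ft
  297,000 Ft × 24% = 71,280 Ft
  108,000 Ft × 28% = 30,240 Ft
  → 145,630 Ft

Supplementary minimum tax:
  Adjusted income: 806,000 Ft + 231,000 Ft + 14,000 Ft + 237,000 Ft + 112,000 Ft = 1,400,000 Ft
  Exemption: 79,000 Ft − 25% × (1,400,000 Ft − 1,389,000 Ft) = 79,000 Ft − 2,750 Ft = 76,250 Ft
  Base: 1,400,000 Ft − 76,250 Ft = 1,323,750 Ft
  1,323,750 Ft × 18% = 238,275 Ft

238,275 Ft > 145,630 Ft, so the supplementary minimum tax is the binding amount.

238,275 Ft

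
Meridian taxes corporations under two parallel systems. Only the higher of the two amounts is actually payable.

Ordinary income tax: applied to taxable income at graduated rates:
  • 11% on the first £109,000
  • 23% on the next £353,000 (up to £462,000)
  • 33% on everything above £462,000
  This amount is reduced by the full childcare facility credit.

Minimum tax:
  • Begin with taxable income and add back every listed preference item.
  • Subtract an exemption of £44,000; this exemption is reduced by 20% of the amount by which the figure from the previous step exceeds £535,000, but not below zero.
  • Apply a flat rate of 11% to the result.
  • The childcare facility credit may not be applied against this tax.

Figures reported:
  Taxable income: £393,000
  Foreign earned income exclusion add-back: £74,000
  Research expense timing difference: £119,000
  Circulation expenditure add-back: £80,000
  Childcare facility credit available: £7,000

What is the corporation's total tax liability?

£71,302

Minimum tax:
  Adjusted income: £393,000 + £74,000 + £119,000 + £80,000 = £666,000
  Exemption: £44,000 − 20% × (£666,000 − £535,000) = £44,000 − £26,200 = £17,800
  Base: £666,000 − £17,800 = £648,200
  £648,200 × 11% = £71,302

Ordinary income tax:
  £109,000 × 11% = £11,990
  £284,000 × 23% = £65,320
  → £77,310
  Less childcare facility credit £7,000 → £70,310

£71,302 > £70,310, so the minimum tax is the binding amount.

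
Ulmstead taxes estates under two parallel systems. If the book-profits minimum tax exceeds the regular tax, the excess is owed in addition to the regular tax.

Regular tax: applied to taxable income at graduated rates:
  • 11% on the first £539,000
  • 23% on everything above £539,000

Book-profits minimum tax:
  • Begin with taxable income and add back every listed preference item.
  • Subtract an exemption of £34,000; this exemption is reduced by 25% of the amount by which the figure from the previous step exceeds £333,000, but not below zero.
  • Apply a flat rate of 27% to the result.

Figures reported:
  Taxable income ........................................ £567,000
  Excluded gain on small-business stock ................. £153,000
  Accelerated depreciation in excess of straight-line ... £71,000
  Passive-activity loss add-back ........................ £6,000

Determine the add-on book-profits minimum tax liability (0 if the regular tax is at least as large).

£149,460

Regular tax:
  £539,000 × 11% = £59,290
  £28,000 × 23% = £6,440
  → £65,730

Book-profits minimum tax:
  Adjusted income: £567,000 + £153,000 + £71,000 + £6,000 = £797,000
  Exemption: 25% × (£797,000 − £333,000) = £116,000 ≥ £34,000, so the exemption is fully phased out
  Base: £797,000 − £0 = £797,000
  £797,000 × 27% = £215,190

Excess of book-profits minimum tax over regular tax: £215,190 − £65,730 = £149,460.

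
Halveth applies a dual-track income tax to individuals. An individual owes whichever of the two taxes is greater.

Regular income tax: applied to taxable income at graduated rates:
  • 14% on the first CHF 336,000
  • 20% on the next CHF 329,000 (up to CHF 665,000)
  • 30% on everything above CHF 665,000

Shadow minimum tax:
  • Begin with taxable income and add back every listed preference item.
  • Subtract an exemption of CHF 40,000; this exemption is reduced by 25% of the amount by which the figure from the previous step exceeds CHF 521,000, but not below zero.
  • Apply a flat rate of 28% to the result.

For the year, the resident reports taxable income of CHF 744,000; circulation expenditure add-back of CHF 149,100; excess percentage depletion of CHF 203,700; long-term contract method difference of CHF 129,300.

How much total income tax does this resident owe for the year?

CHF 343,308

Shadow minimum tax:
  Adjusted income: CHF 744,000 + CHF 149,100 + CHF 203,700 + CHF 129,300 = CHF 1,226,100
  Exemption: 25% × (CHF 1,226,100 − CHF 521,000) = CHF 176,275 ≥ CHF 40,000, so the exemption is fully phased out
  Base: CHF 1,226,100 − CHF 0 = CHF 1,226,100
  CHF 1,226,100 × 28% = CHF 343,308

Regular income tax:
  CHF 336,000 × 14% = CHF 47,040
  CHF 329,000 × 20% = CHF 65,800
  CHF 79,000 × 30% = CHF 23,700
  → CHF 136,540

CHF 343,308 > CHF 136,540, so the shadow minimum tax is the binding amount.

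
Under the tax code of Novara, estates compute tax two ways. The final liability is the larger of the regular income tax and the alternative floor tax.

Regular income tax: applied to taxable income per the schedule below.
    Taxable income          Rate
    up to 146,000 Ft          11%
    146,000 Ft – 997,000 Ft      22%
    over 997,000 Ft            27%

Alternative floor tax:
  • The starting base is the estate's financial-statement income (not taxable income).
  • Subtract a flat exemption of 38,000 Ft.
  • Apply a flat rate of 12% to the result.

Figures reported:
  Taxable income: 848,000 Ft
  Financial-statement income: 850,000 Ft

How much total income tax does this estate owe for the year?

Alternative floor tax:
  Base (financial-statement income): 850,000 Ft
  Less exemption 38,000 Ft → base 812,000 Ft
  812,000 Ft × 12% = 97,440 Ft

Regular income tax:
  146,000 Ft × 11% = 16,060 Ft
  702,000 Ft × 22% = 154,440 Ft
  → 170,500 Ft

170,500 Ft > 97,440 Ft, so the regular income tax governs.

170,500 Ft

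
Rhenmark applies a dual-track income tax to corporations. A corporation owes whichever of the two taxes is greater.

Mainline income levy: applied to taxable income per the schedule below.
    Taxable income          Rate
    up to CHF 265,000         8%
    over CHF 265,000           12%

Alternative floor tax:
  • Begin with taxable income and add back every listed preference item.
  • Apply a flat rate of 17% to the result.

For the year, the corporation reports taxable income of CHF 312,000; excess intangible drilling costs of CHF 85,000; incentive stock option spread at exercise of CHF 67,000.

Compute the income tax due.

CHF 78,880

Mainline income levy:
  CHF 265,000 × 8% = CHF 21,200
  CHF 47,000 × 12% = CHF 5,640
  → CHF 26,840

Alternative floor tax:
  Adjusted income: CHF 312,000 + CHF 85,000 + CHF 67,000 = CHF 464,000
  CHF 464,000 × 17% = CHF 78,880

CHF 78,880 > CHF 26,840, so the alternative floor tax is the binding amount.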